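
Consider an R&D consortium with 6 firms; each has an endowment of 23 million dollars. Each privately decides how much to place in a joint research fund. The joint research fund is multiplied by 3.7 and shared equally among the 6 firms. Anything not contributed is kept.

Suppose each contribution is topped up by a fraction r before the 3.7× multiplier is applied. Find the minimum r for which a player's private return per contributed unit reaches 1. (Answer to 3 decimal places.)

0.622

With matching at rate r, one contributed unit becomes (1 + r) in the joint research fund and returns 3.7 × (1 + r) / 6 to the contributor.
Setting this equal to 1: 1 + r = 6/3.7 = 1.6216.
So the minimum matching rate is r = 1.6216 − 1 = 0.622.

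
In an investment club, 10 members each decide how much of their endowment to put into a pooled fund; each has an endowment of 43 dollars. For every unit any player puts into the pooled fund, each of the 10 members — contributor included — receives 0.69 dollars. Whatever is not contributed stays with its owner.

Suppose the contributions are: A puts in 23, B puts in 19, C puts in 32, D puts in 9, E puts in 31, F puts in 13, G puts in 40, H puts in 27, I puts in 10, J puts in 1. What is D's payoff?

175.45 dollars

Total contributed: 23 + 19 + 32 + 9 + 31 + 13 + 40 + 27 + 10 + 1 = 205.
Each receives 0.69 × 205 = 141.45 from the pooled fund.
D keeps 43 − 9 = 34, so D's payoff is 34 + 141.45 = 175.45.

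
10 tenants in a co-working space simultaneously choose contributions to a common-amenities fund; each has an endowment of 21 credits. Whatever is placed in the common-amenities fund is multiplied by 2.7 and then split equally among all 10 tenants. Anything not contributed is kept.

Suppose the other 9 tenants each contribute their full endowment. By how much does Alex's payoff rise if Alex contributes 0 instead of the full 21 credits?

Switching from a contribution of 21 to 0 lets Alex keep an extra 21 credits, but lowers the common-amenities fund by 21, which costs Alex their own share of that drop: 2.7/10 × 21 = 5.67.
Net gain = 21 − 5.67 = 15.33. The private return per contributed unit (0.2700) is below 1, so free-riding is indeed the best response regardless of what the others do.

15.33 credits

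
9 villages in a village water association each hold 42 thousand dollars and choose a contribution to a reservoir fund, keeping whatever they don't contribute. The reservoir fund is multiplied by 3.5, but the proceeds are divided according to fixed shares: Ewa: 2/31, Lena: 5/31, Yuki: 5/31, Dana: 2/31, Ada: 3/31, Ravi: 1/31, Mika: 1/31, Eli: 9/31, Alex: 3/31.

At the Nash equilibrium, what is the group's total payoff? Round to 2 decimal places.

483.00 thousand dollars

Each unit j contributes comes back to j as 3.5 × (j's share), so j prefers to contribute only if that share exceeds 1/3.5 = 0.2857; otherwise keeping the unit dominates.
Only Eli (9/31) clears that bar, contributing 42; the remaining 8 contribute 0. Total contributed: 42.
The reservoir fund pays out 3.5 × 42 = 147.00 in total (split across the unequal shares, but the aggregate is all that matters for the group sum).
The 8 free-riders keep 42 each, adding 336. Group total = 336 + 147.00 = 483.00.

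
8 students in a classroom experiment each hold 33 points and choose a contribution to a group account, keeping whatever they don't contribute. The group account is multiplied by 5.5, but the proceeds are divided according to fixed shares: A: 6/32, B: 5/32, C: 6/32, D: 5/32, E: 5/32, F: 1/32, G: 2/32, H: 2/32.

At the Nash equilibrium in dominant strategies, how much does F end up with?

44.34 points

Each unit j contributes comes back to j as 5.5 × (j's share), so j prefers to contribute only if that share exceeds 1/5.5 = 0.1818; otherwise keeping the unit dominates.
A and C clear that bar, contributing 33 each; the remaining 6 contribute 0. Total contributed: 66.
F keeps 33 and receives 5.5 × 66 × 1/32 = 11.34 from the group account, for a payoff of 44.34.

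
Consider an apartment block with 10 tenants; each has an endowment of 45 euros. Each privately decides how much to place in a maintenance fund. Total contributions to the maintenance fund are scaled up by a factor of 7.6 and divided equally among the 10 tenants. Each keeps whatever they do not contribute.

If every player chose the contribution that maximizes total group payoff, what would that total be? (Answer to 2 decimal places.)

Each contributed unit returns 7.600 to the group as a whole (0.7600 to each of 10 players), which exceeds 1, so the social optimum is full contribution: group total = 7.600 × 450 = 3420.00.

3420.00 euros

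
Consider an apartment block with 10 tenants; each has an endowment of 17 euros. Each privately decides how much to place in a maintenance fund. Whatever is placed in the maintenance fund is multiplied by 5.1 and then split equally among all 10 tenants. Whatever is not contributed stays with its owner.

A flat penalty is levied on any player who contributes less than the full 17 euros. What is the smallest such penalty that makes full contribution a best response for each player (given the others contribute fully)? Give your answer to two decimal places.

8.33 euros

Given the others contribute fully, the best deviation is to contribute 0 (any partial contribution still incurs the fine and gives up units whose private return 0.5100 is below 1).
Deviating from 17 to 0 saves 17 euros but forfeits the deviator's share of the drop in the maintenance fund: 5.1/10 × 17 = 8.67.
So the deviation gain is 17 − 8.67 = 8.33, and the fine must be at least 8.33 euros to wipe it out.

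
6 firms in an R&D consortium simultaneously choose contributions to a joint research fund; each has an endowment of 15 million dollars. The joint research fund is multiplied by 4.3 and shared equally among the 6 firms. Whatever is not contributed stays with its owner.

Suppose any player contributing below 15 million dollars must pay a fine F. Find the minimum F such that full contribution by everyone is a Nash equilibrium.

Given the others contribute fully, the best deviation is to contribute 0 (any partial contribution still incurs the fine and gives up units whose private return 0.7167 is below 1).
Deviating from 15 to 0 saves 15 million dollars but forfeits the deviator's share of the drop in the joint research fund: 4.3/6 × 15 = 10.75.
So the deviation gain is 15 − 10.75 = 4.25, and the fine must be at least 4.25 million dollars to wipe it out.

4.25 million dollars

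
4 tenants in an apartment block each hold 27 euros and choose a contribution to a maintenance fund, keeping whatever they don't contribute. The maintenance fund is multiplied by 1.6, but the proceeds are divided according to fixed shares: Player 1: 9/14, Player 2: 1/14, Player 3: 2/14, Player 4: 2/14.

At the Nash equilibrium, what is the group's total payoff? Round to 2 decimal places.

124.20 euros

For player j, contributing a unit is worthwhile iff 1.6 × (j's share) ≥ 1, i.e. iff j's share is at least 0.6250.
Player 1 alone (share 9/14) is above the threshold, contributing 27; the remaining 3 contribute 0. Total contributed: 27.
The maintenance fund pays out 1.6 × 27 = 43.20 in total (split across the unequal shares, but the aggregate is all that matters for the group sum).
The 3 free-riders keep 27 each, adding 81. Group total = 81 + 43.20 = 124.20.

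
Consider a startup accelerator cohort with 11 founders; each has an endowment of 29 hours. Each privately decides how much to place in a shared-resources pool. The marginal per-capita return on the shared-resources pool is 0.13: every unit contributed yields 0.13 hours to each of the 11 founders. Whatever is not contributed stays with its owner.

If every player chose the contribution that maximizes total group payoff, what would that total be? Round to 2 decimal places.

456.17 hours

Each contributed unit returns 1.430 to the group as a whole (0.13 to each of 11 players), which exceeds 1, so the social optimum is full contribution: group total = 1.430 × 319 = 456.17.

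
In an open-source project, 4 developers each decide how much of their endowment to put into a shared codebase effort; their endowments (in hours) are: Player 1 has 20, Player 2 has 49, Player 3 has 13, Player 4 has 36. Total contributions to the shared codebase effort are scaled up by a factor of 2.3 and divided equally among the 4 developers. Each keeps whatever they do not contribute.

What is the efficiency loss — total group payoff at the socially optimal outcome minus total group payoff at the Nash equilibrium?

153.40 hours

The private return per contributed unit is 2.3/4 = 0.5750 < 1 for every player regardless of endowment, so the Nash equilibrium is zero contribution and the group total is Σ E_j = 20 + 49 + 13 + 36 = 118.
Each contributed unit returns 2.300 to the group, so the social optimum is full contribution by everyone: group total = 2.300 × 118 = 271.40.
Efficiency loss = (2.300 − 1) × 118 = 153.40.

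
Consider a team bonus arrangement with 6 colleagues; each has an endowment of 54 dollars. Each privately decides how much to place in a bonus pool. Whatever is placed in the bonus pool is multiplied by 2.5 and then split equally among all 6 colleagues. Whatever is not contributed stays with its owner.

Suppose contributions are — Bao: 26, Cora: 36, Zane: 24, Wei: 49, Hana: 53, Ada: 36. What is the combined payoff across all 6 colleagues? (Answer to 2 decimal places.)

Total contributed: 26 + 36 + 24 + 49 + 53 + 36 = 224; total kept: 6 × 54 − 224 = 100.
The bonus pool pays out 2.5 × 224 = 560.00 in aggregate.
Group total = 100 + 560.00 = 660.00.

660.00 dollars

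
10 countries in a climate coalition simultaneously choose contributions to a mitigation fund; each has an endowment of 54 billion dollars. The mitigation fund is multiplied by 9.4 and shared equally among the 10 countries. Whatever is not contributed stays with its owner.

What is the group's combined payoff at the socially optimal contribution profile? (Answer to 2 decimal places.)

Each contributed unit returns 9.400 to the group as a whole (0.9400 to each of 10 players), which exceeds 1, so the social optimum is full contribution: group total = 9.400 × 540 = 5076.00.

5076.00 billion dollars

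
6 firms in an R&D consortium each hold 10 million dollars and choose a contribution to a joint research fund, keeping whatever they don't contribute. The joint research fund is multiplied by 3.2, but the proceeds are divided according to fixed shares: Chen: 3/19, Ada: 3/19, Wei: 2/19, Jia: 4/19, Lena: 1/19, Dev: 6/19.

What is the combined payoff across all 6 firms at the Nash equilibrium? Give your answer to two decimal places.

82.00 million dollars

A player with share s gets back 3.2·s per unit contributed, so full contribution is dominant for anyone with s > 1/3.2 = 0.3125 and zero contribution is dominant for anyone below.
Dev alone (share 6/19) is above the threshold, contributing 10; the remaining 5 contribute 0. Total contributed: 10.
The joint research fund pays out 3.2 × 10 = 32.00 in total (split across the unequal shares, but the aggregate is all that matters for the group sum).
The 5 free-riders keep 10 each, adding 50. Group total = 50 + 32.00 = 82.00.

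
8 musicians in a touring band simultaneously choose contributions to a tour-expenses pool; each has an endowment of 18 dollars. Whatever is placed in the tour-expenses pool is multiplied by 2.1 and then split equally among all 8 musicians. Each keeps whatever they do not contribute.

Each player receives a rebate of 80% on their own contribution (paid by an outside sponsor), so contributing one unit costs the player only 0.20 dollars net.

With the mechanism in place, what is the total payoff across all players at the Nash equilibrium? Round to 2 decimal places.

With the mechanism, a contributed unit returns (2.1/8) / 0.20 = 1.3125 per unit of net cost to the contributor — now above 1 — so contributing fully is weakly dominant for every player.
At the Nash equilibrium everyone contributes 18. Group total payoff = 8 × (18 × 0.80 + 2.1 × 18) = 417.60.

417.60 dollars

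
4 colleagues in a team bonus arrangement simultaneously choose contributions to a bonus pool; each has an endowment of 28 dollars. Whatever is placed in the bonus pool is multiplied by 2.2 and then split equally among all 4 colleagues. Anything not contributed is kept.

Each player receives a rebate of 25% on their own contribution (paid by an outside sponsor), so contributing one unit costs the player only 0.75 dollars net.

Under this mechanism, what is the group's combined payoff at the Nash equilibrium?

Even with the mechanism, each unit contributed returns only (2.2/4) / 0.75 = 0.7333 per unit of net cost, so contributing nothing is still dominant.
At the Nash equilibrium no one contributes; group total payoff = 4 × 28 = 112.

112.00 dollars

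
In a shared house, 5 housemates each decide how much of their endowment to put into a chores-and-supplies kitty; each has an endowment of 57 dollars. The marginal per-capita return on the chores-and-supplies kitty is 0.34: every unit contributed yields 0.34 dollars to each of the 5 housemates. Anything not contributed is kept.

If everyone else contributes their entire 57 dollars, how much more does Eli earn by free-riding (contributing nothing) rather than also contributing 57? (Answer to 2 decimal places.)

37.62 dollars

Switching from a contribution of 57 to 0 lets Eli keep an extra 57 dollars, but lowers the chores-and-supplies kitty by 57, which costs Eli their own share of that drop: 0.34 × 57 = 19.38.
Net gain = 57 − 19.38 = 37.62. The private return per contributed unit (0.34) is below 1, so free-riding is indeed the best response regardless of what the others do.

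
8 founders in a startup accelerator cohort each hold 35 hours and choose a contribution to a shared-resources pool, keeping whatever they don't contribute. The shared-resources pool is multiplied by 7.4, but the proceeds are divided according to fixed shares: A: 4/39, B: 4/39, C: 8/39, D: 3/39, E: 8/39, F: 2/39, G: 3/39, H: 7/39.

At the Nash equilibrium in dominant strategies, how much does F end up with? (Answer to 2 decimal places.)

74.85 hours

A player with share s gets back 7.4·s per unit contributed, so full contribution is dominant for anyone with s > 1/7.4 = 0.1351 and zero contribution is dominant for anyone below.
C, E and H are above the threshold, contributing 35 each; the remaining 5 contribute 0. Total contributed: 105.
F keeps 35 and receives 7.4 × 105 × 2/39 = 39.85 from the shared-resources pool, for a payoff of 74.85.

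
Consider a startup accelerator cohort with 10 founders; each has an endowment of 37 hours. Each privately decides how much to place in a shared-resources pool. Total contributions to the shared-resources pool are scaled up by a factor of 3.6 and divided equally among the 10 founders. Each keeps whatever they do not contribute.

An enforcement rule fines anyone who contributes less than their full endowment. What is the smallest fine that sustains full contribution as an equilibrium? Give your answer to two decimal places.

23.68 hours

Given the others contribute fully, the best deviation is to contribute 0 (any partial contribution still incurs the fine and gives up units whose private return 0.3600 is below 1).
Deviating from 37 to 0 saves 37 hours but forfeits the deviator's share of the drop in the shared-resources pool: 3.6/10 × 37 = 13.32.
So the deviation gain is 37 − 13.32 = 23.68, and the fine must be at least 23.68 hours to wipe it out.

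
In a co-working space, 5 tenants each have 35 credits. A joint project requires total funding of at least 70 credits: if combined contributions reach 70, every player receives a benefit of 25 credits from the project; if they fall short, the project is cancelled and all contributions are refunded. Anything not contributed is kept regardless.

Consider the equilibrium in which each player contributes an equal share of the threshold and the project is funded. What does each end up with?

Equal share of the threshold: 70/5 = 14.
At this profile no one gains by cutting their contribution: any cut drops the total below 70, the project is cancelled, contributions are refunded, and the deviator ends with 35, which is less than 35 − 14 + 25 = 46. Contributing more than 14 just wastes the excess. So contributing exactly 14 is a best response.
Each player's payoff: 35 − 14 + 25 = 46.

46 credits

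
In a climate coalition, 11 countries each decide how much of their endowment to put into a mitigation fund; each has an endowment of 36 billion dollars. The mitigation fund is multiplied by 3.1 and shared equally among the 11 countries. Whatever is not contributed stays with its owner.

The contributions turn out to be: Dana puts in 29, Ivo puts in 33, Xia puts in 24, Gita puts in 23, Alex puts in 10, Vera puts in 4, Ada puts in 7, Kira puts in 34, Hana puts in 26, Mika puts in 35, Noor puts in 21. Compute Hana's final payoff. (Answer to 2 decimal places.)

79.33 billion dollars

Total contributed: 29 + 33 + 24 + 23 + 10 + 4 + 7 + 34 + 26 + 35 + 21 = 246.
Each receives 3.1 × 246 / 11 = 69.33 from the mitigation fund.
Hana keeps 36 − 26 = 10, so Hana's payoff is 10 + 69.33 = 79.33.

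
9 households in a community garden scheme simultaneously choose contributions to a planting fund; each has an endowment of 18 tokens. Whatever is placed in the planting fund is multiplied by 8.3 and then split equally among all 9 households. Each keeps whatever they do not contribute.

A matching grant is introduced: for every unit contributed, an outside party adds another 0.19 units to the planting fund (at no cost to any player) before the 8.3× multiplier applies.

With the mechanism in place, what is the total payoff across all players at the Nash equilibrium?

1600.07 tokens

Under the mechanism each unit contributed yields 8.3 × 1.19 / 9 = 1.0974 back to its contributor per unit of net cost, which exceeds 1, making full contribution the dominant choice for everyone.
At the Nash equilibrium everyone contributes 18. Group total payoff = 8.3 × 1.19 × 162 = 1600.07.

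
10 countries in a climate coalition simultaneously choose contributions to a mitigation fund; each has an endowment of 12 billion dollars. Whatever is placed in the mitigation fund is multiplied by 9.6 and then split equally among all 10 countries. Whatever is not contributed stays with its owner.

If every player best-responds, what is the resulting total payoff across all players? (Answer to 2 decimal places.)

Each contributed unit returns 9.6/10 = 0.9600 to its contributor — below 1 — so contributing 0 is dominant for every player. At the Nash equilibrium everyone keeps their 12, and the group total is 10 × 12 = 120.

120.00 billion dollars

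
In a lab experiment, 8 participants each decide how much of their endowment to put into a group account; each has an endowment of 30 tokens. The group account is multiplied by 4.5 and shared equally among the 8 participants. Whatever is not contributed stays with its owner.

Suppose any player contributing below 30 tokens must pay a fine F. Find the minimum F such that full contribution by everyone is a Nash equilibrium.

13.13 tokens

Given the others contribute fully, the best deviation is to contribute 0 (any partial contribution still incurs the fine and gives up units whose private return 0.5625 is below 1).
Deviating from 30 to 0 saves 30 tokens but forfeits the deviator's share of the drop in the group account: 4.5/8 × 30 = 16.87.
So the deviation gain is 30 − 16.87 = 13.13, and the fine must be at least 13.13 tokens to wipe it out.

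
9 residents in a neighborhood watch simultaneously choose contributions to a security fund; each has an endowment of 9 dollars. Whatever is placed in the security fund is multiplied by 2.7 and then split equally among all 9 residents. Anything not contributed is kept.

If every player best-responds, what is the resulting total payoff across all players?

81.00 dollars

Each contributed unit returns 2.7/9 = 0.3000 to its contributor — below 1 — so contributing 0 is dominant for every player. At the Nash equilibrium everyone keeps their 9, and the group total is 9 × 9 = 81.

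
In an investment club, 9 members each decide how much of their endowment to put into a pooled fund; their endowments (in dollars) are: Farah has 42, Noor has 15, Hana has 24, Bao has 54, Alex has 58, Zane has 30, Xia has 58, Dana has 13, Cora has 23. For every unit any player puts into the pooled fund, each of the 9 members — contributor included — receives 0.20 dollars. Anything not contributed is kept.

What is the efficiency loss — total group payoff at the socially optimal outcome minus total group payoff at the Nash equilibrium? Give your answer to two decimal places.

The private return per contributed unit is 0.20 < 1 for everyone, so the Nash equilibrium is zero contribution and the group total is Σ E_j = 42 + 15 + 24 + 54 + 58 + 30 + 58 + 13 + 23 = 317.
Each contributed unit returns 1.800 to the group, so the social optimum is full contribution by everyone: group total = 1.800 × 317 = 570.60.
Efficiency loss = (1.800 − 1) × 317 = 253.60.

253.60 dollars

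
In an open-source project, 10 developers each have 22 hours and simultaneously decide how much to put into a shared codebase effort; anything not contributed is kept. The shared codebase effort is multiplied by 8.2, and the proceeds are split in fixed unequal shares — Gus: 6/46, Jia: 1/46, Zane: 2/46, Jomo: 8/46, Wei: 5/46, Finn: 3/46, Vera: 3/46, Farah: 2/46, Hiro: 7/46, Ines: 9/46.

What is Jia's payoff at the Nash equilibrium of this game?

37.69 hours

Player j's private return per contributed unit is 8.2 × (j's share). Contributing is weakly dominant for j when that share is at least 1/8.2 = 0.1220, and contributing 0 is dominant otherwise.
Gus, Jomo, Hiro and Ines are above the threshold, contributing 22 each; the remaining 6 contribute 0. Total contributed: 88.
Jia keeps 22 and receives 8.2 × 88 × 1/46 = 15.69 from the shared codebase effort, for a payoff of 37.69.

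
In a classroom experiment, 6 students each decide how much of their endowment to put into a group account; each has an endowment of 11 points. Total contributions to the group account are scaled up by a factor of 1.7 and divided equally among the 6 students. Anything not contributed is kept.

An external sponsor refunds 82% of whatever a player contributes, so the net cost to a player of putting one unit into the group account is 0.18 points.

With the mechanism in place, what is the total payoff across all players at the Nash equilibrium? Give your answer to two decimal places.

Under the mechanism each unit contributed yields (1.7/6) / 0.18 = 1.5741 back to its contributor per unit of net cost, which exceeds 1, making full contribution the dominant choice for everyone.
So the Nash equilibrium is full contribution by all 6; the group earns 6 × (11 × 0.82 + 1.7 × 11) = 166.32.

166.32 points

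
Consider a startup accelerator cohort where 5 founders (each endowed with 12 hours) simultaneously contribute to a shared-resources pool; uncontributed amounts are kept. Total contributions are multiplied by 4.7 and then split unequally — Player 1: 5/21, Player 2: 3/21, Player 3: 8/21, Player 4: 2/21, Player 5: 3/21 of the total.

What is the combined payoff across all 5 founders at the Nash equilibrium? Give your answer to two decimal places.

For player j, contributing a unit is worthwhile iff 4.7 × (j's share) ≥ 1, i.e. iff j's share is at least 0.2128.
The shares above 0.2128 belong to Player 1 and Player 3, contributing 12 each; the remaining 3 contribute 0. Total contributed: 24.
The shared-resources pool pays out 4.7 × 24 = 112.80 in total (split across the unequal shares, but the aggregate is all that matters for the group sum).
The 3 free-riders keep 12 each, adding 36. Group total = 36 + 112.80 = 148.80.

148.80 hours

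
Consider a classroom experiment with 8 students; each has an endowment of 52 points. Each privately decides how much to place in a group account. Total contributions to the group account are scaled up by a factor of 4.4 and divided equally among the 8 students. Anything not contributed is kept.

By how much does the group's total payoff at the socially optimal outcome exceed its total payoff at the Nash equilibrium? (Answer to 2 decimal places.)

Each contributed unit returns 4.4/8 = 0.5500 to its contributor — below 1 — so contributing 0 is dominant for every player. At the Nash equilibrium everyone keeps their 52, and the group total is 8 × 52 = 416.
Each contributed unit returns 4.400 to the group as a whole (0.5500 to each of 8 players), which exceeds 1, so the social optimum is full contribution: group total = 4.400 × 416 = 1830.40.
Efficiency loss = 1830.40 − 416 = 1414.40.

1414.40 points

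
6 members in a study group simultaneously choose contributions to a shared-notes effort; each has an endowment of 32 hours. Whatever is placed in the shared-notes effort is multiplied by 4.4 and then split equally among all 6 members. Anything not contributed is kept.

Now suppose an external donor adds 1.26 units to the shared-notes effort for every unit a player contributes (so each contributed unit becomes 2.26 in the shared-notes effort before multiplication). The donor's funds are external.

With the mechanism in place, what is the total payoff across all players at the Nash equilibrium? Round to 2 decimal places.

1909.25 hours

The effective private return per unit is now 4.4 × 2.26 / 6 = 1.6573 > 1, so every player's dominant strategy flips to full contribution.
At the Nash equilibrium everyone contributes 32. Group total payoff = 4.4 × 2.26 × 192 = 1909.25.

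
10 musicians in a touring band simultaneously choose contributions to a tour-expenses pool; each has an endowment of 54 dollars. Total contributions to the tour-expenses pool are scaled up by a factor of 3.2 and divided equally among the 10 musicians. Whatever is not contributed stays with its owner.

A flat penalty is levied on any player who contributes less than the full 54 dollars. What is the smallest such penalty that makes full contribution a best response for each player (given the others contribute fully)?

Given the others contribute fully, the best deviation is to contribute 0 (any partial contribution still incurs the fine and gives up units whose private return 0.3200 is below 1).
Deviating from 54 to 0 saves 54 dollars but forfeits the deviator's share of the drop in the tour-expenses pool: 3.2/10 × 54 = 17.28.
So the deviation gain is 54 − 17.28 = 36.72, and the fine must be at least 36.72 dollars to wipe it out.

36.72 dollars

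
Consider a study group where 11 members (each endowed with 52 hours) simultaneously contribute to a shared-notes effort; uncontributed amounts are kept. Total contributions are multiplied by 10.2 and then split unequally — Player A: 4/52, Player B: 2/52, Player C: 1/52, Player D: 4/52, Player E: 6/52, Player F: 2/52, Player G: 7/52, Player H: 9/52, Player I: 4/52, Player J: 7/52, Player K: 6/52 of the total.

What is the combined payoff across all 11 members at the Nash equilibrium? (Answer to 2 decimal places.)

2964.00 hours

Player j's private return per contributed unit is 10.2 × (j's share). Contributing is weakly dominant for j when that share is at least 1/10.2 = 0.0980, and contributing 0 is dominant otherwise.
Player E, Player G, Player H, Player J and Player K clear that bar, contributing 52 each; the remaining 6 contribute 0. Total contributed: 260.
The shared-notes effort pays out 10.2 × 260 = 2652.00 in total (split across the unequal shares, but the aggregate is all that matters for the group sum).
The 6 free-riders keep 52 each, adding 312. Group total = 312 + 2652.00 = 2964.00.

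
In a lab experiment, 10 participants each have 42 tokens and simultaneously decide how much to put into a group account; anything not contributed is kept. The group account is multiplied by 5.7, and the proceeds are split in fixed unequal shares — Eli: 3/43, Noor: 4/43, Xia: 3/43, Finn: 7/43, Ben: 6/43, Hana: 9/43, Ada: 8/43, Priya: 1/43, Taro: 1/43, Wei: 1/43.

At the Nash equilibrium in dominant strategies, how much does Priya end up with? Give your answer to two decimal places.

For player j, contributing a unit is worthwhile iff 5.7 × (j's share) ≥ 1, i.e. iff j's share is at least 0.1754.
The shares above 0.1754 belong to Hana and Ada, contributing 42 each; the remaining 8 contribute 0. Total contributed: 84.
Priya keeps 42 and receives 5.7 × 84 × 1/43 = 11.13 from the group account, for a payoff of 53.13.

53.13 tokens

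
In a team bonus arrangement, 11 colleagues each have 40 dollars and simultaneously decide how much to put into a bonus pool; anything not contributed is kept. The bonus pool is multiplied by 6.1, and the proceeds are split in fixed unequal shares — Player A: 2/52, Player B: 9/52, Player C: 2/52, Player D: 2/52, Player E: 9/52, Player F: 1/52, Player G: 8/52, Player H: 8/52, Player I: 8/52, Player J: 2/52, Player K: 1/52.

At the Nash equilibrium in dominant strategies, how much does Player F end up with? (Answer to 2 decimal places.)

Each unit j contributes comes back to j as 6.1 × (j's share), so j prefers to contribute only if that share exceeds 1/6.1 = 0.1639; otherwise keeping the unit dominates.
The shares above 0.1639 belong to Player B and Player E, contributing 40 each; the remaining 9 contribute 0. Total contributed: 80.
Player F keeps 40 and receives 6.1 × 80 × 1/52 = 9.38 from the bonus pool, for a payoff of 49.38.

49.38 dollars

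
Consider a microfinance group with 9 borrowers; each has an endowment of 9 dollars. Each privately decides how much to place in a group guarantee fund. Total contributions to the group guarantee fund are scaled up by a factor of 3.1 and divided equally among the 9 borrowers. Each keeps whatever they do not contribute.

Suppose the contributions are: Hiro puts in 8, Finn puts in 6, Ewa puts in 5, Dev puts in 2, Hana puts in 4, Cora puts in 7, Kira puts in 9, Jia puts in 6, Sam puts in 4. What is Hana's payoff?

Total contributed: 8 + 6 + 5 + 2 + 4 + 7 + 9 + 6 + 4 = 51.
Each receives 3.1 × 51 / 9 = 17.57 from the group guarantee fund.
Hana keeps 9 − 4 = 5, so Hana's payoff is 5 + 17.57 = 22.57.

22.57 dollars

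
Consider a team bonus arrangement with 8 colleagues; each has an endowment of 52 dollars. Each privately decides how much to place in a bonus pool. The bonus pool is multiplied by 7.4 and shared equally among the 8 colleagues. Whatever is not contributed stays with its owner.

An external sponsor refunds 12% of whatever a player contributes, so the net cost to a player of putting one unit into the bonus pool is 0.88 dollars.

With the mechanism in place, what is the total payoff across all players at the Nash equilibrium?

With the mechanism, a contributed unit returns (7.4/8) / 0.88 = 1.0511 per unit of net cost to the contributor — now above 1 — so contributing fully is weakly dominant for every player.
So the Nash equilibrium is full contribution by all 8; the group earns 8 × (52 × 0.12 + 7.4 × 52) = 3128.32.

3128.32 dollars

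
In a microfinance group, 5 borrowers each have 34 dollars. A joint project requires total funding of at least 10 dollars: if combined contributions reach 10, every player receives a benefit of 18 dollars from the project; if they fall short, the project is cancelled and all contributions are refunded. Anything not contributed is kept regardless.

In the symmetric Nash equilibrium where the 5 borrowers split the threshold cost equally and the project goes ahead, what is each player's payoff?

50 dollars

Equal share of the threshold: 10/5 = 2.
At this profile no one gains by cutting their contribution: any cut drops the total below 10, the project is cancelled, contributions are refunded, and the deviator ends with 34, which is less than 34 − 2 + 18 = 50. Contributing more than 2 just wastes the excess. So contributing exactly 2 is a best response.
Each player's payoff: 34 − 2 + 18 = 50.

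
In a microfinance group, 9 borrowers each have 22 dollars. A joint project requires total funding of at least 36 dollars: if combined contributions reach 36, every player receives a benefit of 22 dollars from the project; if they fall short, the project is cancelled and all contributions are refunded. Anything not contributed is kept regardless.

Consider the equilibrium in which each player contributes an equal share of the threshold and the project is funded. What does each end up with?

40 dollars

Equal share of the threshold: 36/9 = 4.
At this profile no one gains by cutting their contribution: any cut drops the total below 36, the project is cancelled, contributions are refunded, and the deviator ends with 22, which is less than 22 − 4 + 22 = 40. Contributing more than 4 just wastes the excess. So contributing exactly 4 is a best response.
Each player's payoff: 22 − 4 + 22 = 40.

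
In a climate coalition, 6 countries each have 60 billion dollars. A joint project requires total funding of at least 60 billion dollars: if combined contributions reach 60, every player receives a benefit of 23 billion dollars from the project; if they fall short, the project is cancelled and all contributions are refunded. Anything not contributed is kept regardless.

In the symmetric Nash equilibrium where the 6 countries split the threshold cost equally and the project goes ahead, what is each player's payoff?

73 billion dollars

Equal share of the threshold: 60/6 = 10.
At this profile no one gains by cutting their contribution: any cut drops the total below 60, the project is cancelled, contributions are refunded, and the deviator ends with 60, which is less than 60 − 10 + 23 = 73. Contributing more than 10 just wastes the excess. So contributing exactly 10 is a best response.
Each player's payoff: 60 − 10 + 23 = 73.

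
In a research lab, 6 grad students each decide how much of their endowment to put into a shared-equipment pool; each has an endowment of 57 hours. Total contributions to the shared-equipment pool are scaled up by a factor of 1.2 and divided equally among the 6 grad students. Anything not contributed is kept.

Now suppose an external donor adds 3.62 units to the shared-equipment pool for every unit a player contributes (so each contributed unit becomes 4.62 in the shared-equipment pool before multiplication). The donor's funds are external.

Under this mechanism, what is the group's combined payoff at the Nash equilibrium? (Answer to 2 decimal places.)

342.00 hours

Even with the mechanism, each unit contributed returns only 1.2 × 4.62 / 6 = 0.9240 per unit of net cost, so contributing nothing is still dominant.
Everyone keeps their endowment and the group total is 6 × 57 = 342.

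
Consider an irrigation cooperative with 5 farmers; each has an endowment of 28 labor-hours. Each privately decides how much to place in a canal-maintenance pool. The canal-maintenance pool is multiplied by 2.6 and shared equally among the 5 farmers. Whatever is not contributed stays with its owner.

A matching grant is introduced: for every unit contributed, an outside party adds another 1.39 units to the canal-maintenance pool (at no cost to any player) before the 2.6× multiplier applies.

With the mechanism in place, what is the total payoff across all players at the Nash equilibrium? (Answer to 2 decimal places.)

869.96 labor-hours

With the mechanism, a contributed unit returns 2.6 × 2.39 / 5 = 1.2428 per unit of net cost to the contributor — now above 1 — so contributing fully is weakly dominant for every player.
At the Nash equilibrium everyone contributes 28. Group total payoff = 2.6 × 2.39 × 140 = 869.96.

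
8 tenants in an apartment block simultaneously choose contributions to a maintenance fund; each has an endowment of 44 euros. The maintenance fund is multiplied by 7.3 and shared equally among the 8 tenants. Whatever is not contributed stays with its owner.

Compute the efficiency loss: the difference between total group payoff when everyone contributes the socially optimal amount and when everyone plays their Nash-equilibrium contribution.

2217.60 euros

Each contributed unit returns 7.3/8 = 0.9125 to its contributor — below 1 — so contributing 0 is dominant for every player. At the Nash equilibrium everyone keeps their 44, and the group total is 8 × 44 = 352.
Each contributed unit returns 7.300 to the group as a whole (0.9125 to each of 8 players), which exceeds 1, so the social optimum is full contribution: group total = 7.300 × 352 = 2569.60.
Efficiency loss = 2569.60 − 352 = 2217.60.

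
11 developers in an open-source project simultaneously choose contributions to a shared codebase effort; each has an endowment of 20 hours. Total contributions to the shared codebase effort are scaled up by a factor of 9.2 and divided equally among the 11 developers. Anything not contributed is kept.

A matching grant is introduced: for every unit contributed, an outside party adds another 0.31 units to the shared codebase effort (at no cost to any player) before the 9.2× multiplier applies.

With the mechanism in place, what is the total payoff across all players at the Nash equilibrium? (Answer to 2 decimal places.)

The effective private return per unit is now 9.2 × 1.31 / 11 = 1.0956 > 1, so every player's dominant strategy flips to full contribution.
At the Nash equilibrium everyone contributes 20. Group total payoff = 9.2 × 1.31 × 220 = 2651.44.

2651.44 hours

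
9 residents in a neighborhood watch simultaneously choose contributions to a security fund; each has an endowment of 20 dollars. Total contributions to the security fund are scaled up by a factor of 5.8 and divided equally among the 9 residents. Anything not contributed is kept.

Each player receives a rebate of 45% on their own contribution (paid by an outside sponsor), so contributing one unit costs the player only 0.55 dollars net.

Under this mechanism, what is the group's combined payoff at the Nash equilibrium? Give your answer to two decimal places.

1125.00 dollars

With the mechanism, a contributed unit returns (5.8/9) / 0.55 = 1.1717 per unit of net cost to the contributor — now above 1 — so contributing fully is weakly dominant for every player.
So the Nash equilibrium is full contribution by all 9; the group earns 9 × (20 × 0.45 + 5.8 × 20) = 1125.00.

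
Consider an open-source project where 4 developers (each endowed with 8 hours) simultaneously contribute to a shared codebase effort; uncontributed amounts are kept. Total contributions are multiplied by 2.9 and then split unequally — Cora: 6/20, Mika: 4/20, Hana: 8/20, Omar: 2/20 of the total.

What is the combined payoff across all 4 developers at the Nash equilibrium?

47.20 hours

Player j's private return per contributed unit is 2.9 × (j's share). Contributing is weakly dominant for j when that share is at least 1/2.9 = 0.3448, and contributing 0 is dominant otherwise.
Hana alone (share 8/20) is above the threshold, contributing 8; the remaining 3 contribute 0. Total contributed: 8.
The shared codebase effort pays out 2.9 × 8 = 23.20 in total (split across the unequal shares, but the aggregate is all that matters for the group sum).
The 3 free-riders keep 8 each, adding 24. Group total = 24 + 23.20 = 47.20.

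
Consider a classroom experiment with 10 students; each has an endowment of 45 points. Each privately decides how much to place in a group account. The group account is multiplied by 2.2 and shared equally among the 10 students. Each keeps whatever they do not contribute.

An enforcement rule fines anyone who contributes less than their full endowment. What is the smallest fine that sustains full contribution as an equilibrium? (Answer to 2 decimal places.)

Given the others contribute fully, the best deviation is to contribute 0 (any partial contribution still incurs the fine and gives up units whose private return 0.2200 is below 1).
Deviating from 45 to 0 saves 45 points but forfeits the deviator's share of the drop in the group account: 2.2/10 × 45 = 9.90.
So the deviation gain is 45 − 9.90 = 35.10, and the fine must be at least 35.10 points to wipe it out.

35.10 points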